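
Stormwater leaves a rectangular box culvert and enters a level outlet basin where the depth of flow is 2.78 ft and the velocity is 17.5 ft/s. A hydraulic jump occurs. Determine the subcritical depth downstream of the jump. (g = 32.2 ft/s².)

Fr₁ = V₁/√(g·y₁) = 17.5/√(32.2×2.78) = 1.85.
Sequent-depth ratio: y₂/y₁ = ½[√(1 + 8Fr₁²) − 1] = ½[√28.37 − 1] = 2.16.
y₂ = 2.16 × 2.78 = 6.01 ft.

y₂ = 6.01 ft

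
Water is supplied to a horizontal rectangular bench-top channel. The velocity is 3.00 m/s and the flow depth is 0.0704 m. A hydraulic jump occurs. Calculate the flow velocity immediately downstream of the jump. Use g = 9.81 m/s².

Fr₁ = V₁/√(g·y₁) = 3.00/√(9.81×0.0704) = 3.61.
From the momentum equation for a rectangular channel, y₂/y₁ = ½[√(1 + 8Fr₁²) − 1] = ½[√105.3 − 1] = 4.63.
y₂ = 4.63 × 0.0704 = 0.326 m.
q = V₁·y₁ = 3.00 × 0.0704 = 0.211 m²/s.
V₂ = q/y₂ = 0.211/0.326 = 0.648 m/s.

V₂ = 0.648 m/s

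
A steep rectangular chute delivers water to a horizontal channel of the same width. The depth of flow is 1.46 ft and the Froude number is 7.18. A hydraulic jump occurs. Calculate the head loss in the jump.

ΔE = 24.6 ft

Fr₁ = 7.18 (given).
Bélanger equation: y₂/y₁ = ½[√(1 + 8Fr₁²) − 1] = ½[√413.4 − 1] = 9.67.
y₂ = 9.67 × 1.46 = 14.1 ft.
V₁ = Fr₁·√(g·y₁) = 7.18×√(32.2×1.46) = 49.2 ft/s; q = V₁·y₁ = 71.9 ft²/s. V₂ = q/y₂ = 71.9/14.1 = 5.09 ft/s. E₁ = y₁ + V₁²/2g = 39.1 ft; E₂ = y₂ + V₂²/2g = 14.5 ft. ΔE = E₁ − E₂ = 24.6 ft.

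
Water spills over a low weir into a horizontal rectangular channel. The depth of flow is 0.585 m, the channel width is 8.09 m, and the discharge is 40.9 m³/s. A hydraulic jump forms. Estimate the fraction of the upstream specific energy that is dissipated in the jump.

ΔE/E₁ = 0.343 (34.3%)

q = Q/b = 40.9/8.09 = 5.06 m²/s; V₁ = q/y₁ = 8.64 m/s. Fr₁ = V₁/√(g·y₁) = 3.61.
By Bélanger, y₂/y₁ = ½[√(1 + 8Fr₁²) − 1] = ½[√105.1 − 1] = 4.63.
y₂ = 4.63 × 0.585 = 2.71 m.
E₁ = y₁ + V₁²/2g = 4.39 m. ΔE = (y₂ − y₁)³/(4y₁y₂) = 1.51 m. ΔE/E₁ = 1.51/4.39 = 0.343.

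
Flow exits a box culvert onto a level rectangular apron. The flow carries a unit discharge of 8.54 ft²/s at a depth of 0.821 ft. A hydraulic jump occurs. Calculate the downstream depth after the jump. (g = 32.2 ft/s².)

y₂ = 1.97 ft

V₁ = q/y₁ = 8.54/0.821 = 10.4 ft/s. Fr₁ = V₁/√(g·y₁) = 10.4/√(32.2×0.821) = 2.02.
By Bélanger, y₂/y₁ = ½[√(1 + 8Fr₁²) − 1] = ½[√33.74 − 1] = 2.40.
y₂ = 2.40 × 0.821 = 1.97 ft.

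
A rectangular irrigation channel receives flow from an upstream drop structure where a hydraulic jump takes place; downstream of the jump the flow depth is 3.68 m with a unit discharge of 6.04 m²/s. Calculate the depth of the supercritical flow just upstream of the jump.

V₂ = q/y₂ = 6.04/3.68 = 1.64 m/s; Fr₂ = V₂/√(g·y₂) = 0.273.
The Bélanger relation is symmetric: y₁/y₂ = ½[√(1 + 8Fr₂²) − 1] = ½[√1.597 − 1] = 0.132.
y₁ = 0.132 × 3.68 = 0.485 m.

y₁ = 0.485 m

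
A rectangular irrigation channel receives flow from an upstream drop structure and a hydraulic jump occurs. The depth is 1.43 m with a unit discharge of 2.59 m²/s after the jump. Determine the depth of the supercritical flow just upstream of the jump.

y₁ = 0.496 m

V₂ = q/y₂ = 2.59/1.43 = 1.81 m/s; Fr₂ = V₂/√(g·y₂) = 0.484.
The Bélanger relation is symmetric: y₁/y₂ = ½[√(1 + 8Fr₂²) − 1] = ½[√2.871 − 1] = 0.347.
y₁ = 0.347 × 1.43 = 0.496 m.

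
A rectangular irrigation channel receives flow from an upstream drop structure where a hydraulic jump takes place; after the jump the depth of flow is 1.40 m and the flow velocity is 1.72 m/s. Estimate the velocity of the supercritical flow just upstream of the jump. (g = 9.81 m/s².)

Fr₂ = V₂/√(g·y₂) = 1.72/√(9.81×1.40) = 0.464.
Since the conjugate-depth ratio holds either way, y₁/y₂ = ½[√(1 + 8Fr₂²) − 1] = ½[√2.723 − 1] = 0.325.
y₁ = 0.325 × 1.40 = 0.455 m.
V₁ = q/y₁ = 2.41/0.455 = 5.29 m/s.

V₁ = 5.29 m/s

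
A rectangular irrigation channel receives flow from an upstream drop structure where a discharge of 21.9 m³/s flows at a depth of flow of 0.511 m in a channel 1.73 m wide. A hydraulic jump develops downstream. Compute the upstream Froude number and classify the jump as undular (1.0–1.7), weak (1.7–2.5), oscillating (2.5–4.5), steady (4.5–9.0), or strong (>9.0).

q = Q/b = 21.9/1.73 = 12.7 m²/s; V₁ = q/y₁ = 24.8 m/s. Fr₁ = V₁/√(g·y₁) = 11.1.
Fr₁ = 11.1 lies in the strong range.

Fr₁ = 11.1; strong jump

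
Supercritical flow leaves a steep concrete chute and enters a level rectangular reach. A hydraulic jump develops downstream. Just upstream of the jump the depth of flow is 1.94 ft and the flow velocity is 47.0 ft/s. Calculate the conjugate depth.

Fr₁ = V₁/√(g·y₁) = 47.0/√(32.2×1.94) = 5.95.
Conjugate-depth relation: y₂/y₁ = ½[√(1 + 8Fr₁²) − 1] = ½[√283.9 − 1] = 7.92.
y₂ = 7.92 × 1.94 = 15.4 ft.

y₂ = 15.4 ft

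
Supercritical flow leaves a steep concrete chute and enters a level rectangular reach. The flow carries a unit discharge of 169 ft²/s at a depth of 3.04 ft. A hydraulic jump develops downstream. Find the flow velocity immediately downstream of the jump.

V₂ = 7.45 ft/s

V₁ = q/y₁ = 169/3.04 = 55.6 ft/s. Fr₁ = V₁/√(g·y₁) = 55.6/√(32.2×3.04) = 5.62.
Bélanger equation: y₂/y₁ = ½[√(1 + 8Fr₁²) − 1] = ½[√253.6 − 1] = 7.46.
y₂ = 7.46 × 3.04 = 22.7 ft.
V₂ = q/y₂ = 169/22.7 = 7.45 ft/s.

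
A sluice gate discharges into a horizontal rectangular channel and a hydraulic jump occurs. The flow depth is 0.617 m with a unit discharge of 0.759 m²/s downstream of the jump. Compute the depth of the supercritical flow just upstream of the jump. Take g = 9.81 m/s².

y₁ = 0.226 m

V₂ = q/y₂ = 0.759/0.617 = 1.23 m/s; Fr₂ = V₂/√(g·y₂) = 0.500.
Applying the sequent-depth relation in reverse, y₁/y₂ = ½[√(1 + 8Fr₂²) − 1] = ½[√3.000 − 1] = 0.366.
y₁ = 0.366 × 0.617 = 0.226 m.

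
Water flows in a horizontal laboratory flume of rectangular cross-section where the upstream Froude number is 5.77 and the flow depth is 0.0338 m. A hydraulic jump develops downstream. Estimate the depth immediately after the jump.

Fr₁ = 5.77 (given).
Sequent-depth ratio: y₂/y₁ = ½[√(1 + 8Fr₁²) − 1] = ½[√267.3 − 1] = 7.68.
y₂ = 7.68 × 0.0338 = 0.259 m.

y₂ = 0.259 m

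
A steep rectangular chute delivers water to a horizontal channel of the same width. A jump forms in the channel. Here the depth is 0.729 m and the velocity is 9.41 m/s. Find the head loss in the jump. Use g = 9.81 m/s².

ΔE = 1.74 m

Fr₁ = V₁/√(g·y₁) = 9.41/√(9.81×0.729) = 3.52.
Bélanger equation: y₂/y₁ = ½[√(1 + 8Fr₁²) − 1] = ½[√100.1 − 1] = 4.50.
y₂ = 4.50 × 0.729 = 3.28 m.
Head loss: ΔE = (y₂ − y₁)³/(4y₁y₂) = (3.28 − 0.729)³/(4×0.729×3.28) = 16.6/9.57 = 1.74 m.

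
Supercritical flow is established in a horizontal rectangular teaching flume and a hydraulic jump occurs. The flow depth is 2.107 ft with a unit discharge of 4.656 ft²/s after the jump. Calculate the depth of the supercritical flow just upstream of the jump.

y₁ = 0.2690 ft

V₂ = q/y₂ = 4.656/2.107 = 2.210 ft/s; Fr₂ = V₂/√(g·y₂) = 0.2683.
Applying the sequent-depth relation in reverse, y₁/y₂ = ½[√(1 + 8Fr₂²) − 1] = ½[√1.5758 − 1] = 0.1277.
y₁ = 0.1277 × 2.107 = 0.2690 ft.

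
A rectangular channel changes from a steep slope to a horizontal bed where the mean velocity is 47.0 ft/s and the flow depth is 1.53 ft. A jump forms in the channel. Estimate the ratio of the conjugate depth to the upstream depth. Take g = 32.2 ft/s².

y₂/y₁ = 8.98

Fr₁ = V₁/√(g·y₁) = 47.0/√(32.2×1.53) = 6.70.
Bélanger equation: y₂/y₁ = ½[√(1 + 8Fr₁²) − 1] = ½[√359.7 − 1] = 8.98.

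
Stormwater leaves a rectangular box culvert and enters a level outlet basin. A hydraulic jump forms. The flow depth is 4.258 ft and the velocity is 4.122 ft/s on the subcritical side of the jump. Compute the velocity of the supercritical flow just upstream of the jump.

V₁ = 20.05 ft/s

Fr₂ = V₂/√(g·y₂) = 4.122/√(32.2×4.258) = 0.3520.
Applying the sequent-depth relation in reverse, y₁/y₂ = ½[√(1 + 8Fr₂²) − 1] = ½[√1.9914 − 1] = 0.2056.
y₁ = 0.2056 × 4.258 = 0.8754 ft.
V₁ = q/y₁ = 17.55/0.8754 = 20.05 ft/s.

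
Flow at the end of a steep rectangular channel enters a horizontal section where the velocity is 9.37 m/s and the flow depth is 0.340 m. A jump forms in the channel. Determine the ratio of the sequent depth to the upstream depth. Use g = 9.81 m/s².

y₂/y₁ = 6.77

Fr₁ = V₁/√(g·y₁) = 9.37/√(9.81×0.340) = 5.13.
Bélanger equation: y₂/y₁ = ½[√(1 + 8Fr₁²) − 1] = ½[√211.6 − 1] = 6.77.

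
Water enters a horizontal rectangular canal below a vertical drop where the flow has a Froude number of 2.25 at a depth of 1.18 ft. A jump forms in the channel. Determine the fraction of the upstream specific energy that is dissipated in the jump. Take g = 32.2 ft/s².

ΔE/E₁ = 0.133 (13.3%)

Fr₁ = 2.25 (given).
Bélanger equation: y₂/y₁ = ½[√(1 + 8Fr₁²) − 1] = ½[√41.50 − 1] = 2.72.
y₂ = 2.72 × 1.18 = 3.21 ft.
E₁ = y₁(1 + Fr₁²/2) = 1.18×(1 + 2.25²/2) = 4.17 ft. ΔE = (y₂ − y₁)³/(4y₁y₂) = 0.553 ft. ΔE/E₁ = 0.553/4.17 = 0.133.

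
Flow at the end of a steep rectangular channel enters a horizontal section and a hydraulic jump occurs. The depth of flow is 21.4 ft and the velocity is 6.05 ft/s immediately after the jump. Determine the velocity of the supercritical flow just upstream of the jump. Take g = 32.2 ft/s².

V₁ = 62.5 ft/s

Fr₂ = V₂/√(g·y₂) = 6.05/√(32.2×21.4) = 0.230.
From the momentum equation (using Fr₂), y₁/y₂ = ½[√(1 + 8Fr₂²) − 1] = ½[√1.425 − 1] = 0.0969.
y₁ = 0.0969 × 21.4 = 2.07 ft.
V₁ = q/y₁ = 129/2.07 = 62.5 ft/s.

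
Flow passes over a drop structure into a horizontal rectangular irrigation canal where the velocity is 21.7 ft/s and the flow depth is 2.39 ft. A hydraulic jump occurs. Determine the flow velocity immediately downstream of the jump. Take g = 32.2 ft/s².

Fr₁ = V₁/√(g·y₁) = 21.7/√(32.2×2.39) = 2.47.
Sequent-depth ratio: y₂/y₁ = ½[√(1 + 8Fr₁²) − 1] = ½[√49.95 − 1] = 3.03.
y₂ = 3.03 × 2.39 = 7.25 ft.
q = V₁·y₁ = 21.7 × 2.39 = 51.9 ft²/s.
V₂ = q/y₂ = 51.9/7.25 = 7.15 ft/s.

V₂ = 7.15 ft/s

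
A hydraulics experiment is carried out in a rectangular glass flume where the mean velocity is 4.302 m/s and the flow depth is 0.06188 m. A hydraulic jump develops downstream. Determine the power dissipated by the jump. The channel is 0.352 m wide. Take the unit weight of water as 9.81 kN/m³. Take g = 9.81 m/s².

P = 0.4912 kW

Fr₁ = V₁/√(g·y₁) = 4.302/√(9.81×0.06188) = 5.522.
By Bélanger, y₂/y₁ = ½[√(1 + 8Fr₁²) − 1] = ½[√244.90 − 1] = 7.325.
y₂ = 7.325 × 0.06188 = 0.4532 m.
Head loss: ΔE = (y₂ − y₁)³/(4y₁y₂) = (0.4532 − 0.06188)³/(4×0.06188×0.4532) = 0.05995/0.1122 = 0.5343 m.
q = V₁·y₁ = 4.302 × 0.06188 = 0.2662 m²/s. Q = q·b = 0.2662 × 0.352 = 0.09371 m³/s. P = γ·Q·ΔE = 9.81 × 0.09371 × 0.5343 = 0.4912 kW.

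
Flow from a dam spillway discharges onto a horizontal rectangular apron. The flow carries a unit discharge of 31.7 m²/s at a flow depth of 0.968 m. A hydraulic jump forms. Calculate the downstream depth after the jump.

V₁ = q/y₁ = 31.7/0.968 = 32.7 m/s. Fr₁ = V₁/√(g·y₁) = 32.7/√(9.81×0.968) = 10.6.
Conjugate-depth relation: y₂/y₁ = ½[√(1 + 8Fr₁²) − 1] = ½[√904.5 − 1] = 14.5.
y₂ = 14.5 × 0.968 = 14.1 m.

y₂ = 14.1 m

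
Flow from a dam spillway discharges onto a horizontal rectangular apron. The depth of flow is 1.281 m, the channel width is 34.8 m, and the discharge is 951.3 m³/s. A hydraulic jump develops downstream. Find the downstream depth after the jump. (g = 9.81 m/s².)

q = Q/b = 951.3/34.8 = 27.34 m²/s; V₁ = q/y₁ = 21.34 m/s. Fr₁ = V₁/√(g·y₁) = 6.020.
From the momentum equation for a rectangular channel, y₂/y₁ = ½[√(1 + 8Fr₁²) − 1] = ½[√290.90 − 1] = 8.028.
y₂ = 8.028 × 1.281 = 10.28 m.

y₂ = 10.28 m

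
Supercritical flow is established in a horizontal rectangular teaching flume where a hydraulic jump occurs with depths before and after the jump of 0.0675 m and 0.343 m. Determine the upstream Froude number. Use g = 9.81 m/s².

Fr₁ = 3.93

For a rectangular channel the momentum equation gives q² = ½·g·y₁·y₂·(y₁ + y₂) = ½×9.81×0.0675×0.343×0.411 = 0.0466.
q = √0.0466 = 0.216 m²/s.
V₁ = q/y₁ = 3.20 m/s; Fr₁ = V₁/√(g·y₁) = 3.93.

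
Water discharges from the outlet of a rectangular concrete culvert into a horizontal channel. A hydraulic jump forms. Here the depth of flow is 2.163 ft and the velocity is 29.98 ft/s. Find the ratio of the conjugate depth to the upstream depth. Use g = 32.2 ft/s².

y₂/y₁ = 4.605

Fr₁ = V₁/√(g·y₁) = 29.98/√(32.2×2.163) = 3.592.
Sequent-depth ratio: y₂/y₁ = ½[√(1 + 8Fr₁²) − 1] = ½[√104.24 − 1] = 4.605.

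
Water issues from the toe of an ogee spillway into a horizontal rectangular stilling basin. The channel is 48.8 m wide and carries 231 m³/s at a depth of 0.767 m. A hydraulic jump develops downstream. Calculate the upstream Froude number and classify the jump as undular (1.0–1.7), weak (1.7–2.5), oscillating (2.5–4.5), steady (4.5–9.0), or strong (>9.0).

q = Q/b = 231/48.8 = 4.73 m²/s; V₁ = q/y₁ = 6.17 m/s. Fr₁ = V₁/√(g·y₁) = 2.25.
Fr₁ = 2.25 lies in the weak range.

Fr₁ = 2.25; weak jump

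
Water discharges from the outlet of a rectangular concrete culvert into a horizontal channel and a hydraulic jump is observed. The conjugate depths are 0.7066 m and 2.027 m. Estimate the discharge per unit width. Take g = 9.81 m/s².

q = 4.382 m²/s

For a rectangular channel the momentum equation gives q² = ½·g·y₁·y₂·(y₁ + y₂) = ½×9.81×0.7066×2.027×2.734 = 19.20.
q = √19.20 = 4.382 m²/s.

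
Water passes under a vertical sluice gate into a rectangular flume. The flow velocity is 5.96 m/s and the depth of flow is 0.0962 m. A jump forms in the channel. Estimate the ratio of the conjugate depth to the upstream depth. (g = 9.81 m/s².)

Fr₁ = V₁/√(g·y₁) = 5.96/√(9.81×0.0962) = 6.14.
Conjugate-depth relation: y₂/y₁ = ½[√(1 + 8Fr₁²) − 1] = ½[√302.1 − 1] = 8.19.

y₂/y₁ = 8.19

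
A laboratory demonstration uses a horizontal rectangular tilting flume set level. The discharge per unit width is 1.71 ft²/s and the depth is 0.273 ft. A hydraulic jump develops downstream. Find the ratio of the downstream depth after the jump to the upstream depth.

V₁ = q/y₁ = 1.71/0.273 = 6.26 ft/s. Fr₁ = V₁/√(g·y₁) = 6.26/√(32.2×0.273) = 2.11.
Conjugate-depth relation: y₂/y₁ = ½[√(1 + 8Fr₁²) − 1] = ½[√36.71 − 1] = 2.53.

y₂/y₁ = 2.53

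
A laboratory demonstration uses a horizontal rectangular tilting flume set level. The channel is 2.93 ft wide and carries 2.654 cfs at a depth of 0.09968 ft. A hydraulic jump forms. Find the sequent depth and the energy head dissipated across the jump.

y₂ = 0.6669 ft; ΔE = 0.6863 ft

q = Q/b = 2.654/2.93 = 0.9058 ft²/s; V₁ = q/y₁ = 9.087 ft/s. Fr₁ = V₁/√(g·y₁) = 5.072.
Sequent-depth ratio: y₂/y₁ = ½[√(1 + 8Fr₁²) − 1] = ½[√206.81 − 1] = 6.691.
y₂ = 6.691 × 0.09968 = 0.6669 ft.
Head loss: ΔE = (y₂ − y₁)³/(4y₁y₂) = (0.6669 − 0.09968)³/(4×0.09968×0.6669) = 0.1825/0.2659 = 0.6863 ft.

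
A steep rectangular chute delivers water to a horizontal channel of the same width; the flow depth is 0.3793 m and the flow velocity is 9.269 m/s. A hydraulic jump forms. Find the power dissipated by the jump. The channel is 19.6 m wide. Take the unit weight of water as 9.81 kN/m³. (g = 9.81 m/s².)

Fr₁ = V₁/√(g·y₁) = 9.269/√(9.81×0.3793) = 4.805.
Bélanger equation: y₂/y₁ = ½[√(1 + 8Fr₁²) − 1] = ½[√185.72 − 1] = 6.314.
y₂ = 6.314 × 0.3793 = 2.395 m.
q = V₁·y₁ = 9.269 × 0.3793 = 3.516 m²/s. V₂ = q/y₂ = 3.516/2.395 = 1.468 m/s. E₁ = y₁ + V₁²/2g = 4.758 m; E₂ = y₂ + V₂²/2g = 2.505 m. ΔE = E₁ − E₂ = 2.254 m.
Q = q·b = 3.516 × 19.6 = 68.91 m³/s. P = γ·Q·ΔE = 9.81 × 68.91 × 2.254 = 1523 kW.

P = 1523 kW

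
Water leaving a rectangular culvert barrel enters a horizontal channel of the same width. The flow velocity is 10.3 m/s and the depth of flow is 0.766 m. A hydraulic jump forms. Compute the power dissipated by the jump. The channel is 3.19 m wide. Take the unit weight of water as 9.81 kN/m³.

Fr₁ = V₁/√(g·y₁) = 10.3/√(9.81×0.766) = 3.76.
By Bélanger, y₂/y₁ = ½[√(1 + 8Fr₁²) − 1] = ½[√113.9 − 1] = 4.84.
y₂ = 4.84 × 0.766 = 3.71 m.
Head loss: ΔE = (y₂ − y₁)³/(4y₁y₂) = (3.71 − 0.766)³/(4×0.766×3.71) = 25.4/11.4 = 2.24 m.
q = V₁·y₁ = 10.3 × 0.766 = 7.89 m²/s. Q = q·b = 7.89 × 3.19 = 25.2 m³/s. P = γ·Q·ΔE = 9.81 × 25.2 × 2.24 = 552 kW.

P = 552 kW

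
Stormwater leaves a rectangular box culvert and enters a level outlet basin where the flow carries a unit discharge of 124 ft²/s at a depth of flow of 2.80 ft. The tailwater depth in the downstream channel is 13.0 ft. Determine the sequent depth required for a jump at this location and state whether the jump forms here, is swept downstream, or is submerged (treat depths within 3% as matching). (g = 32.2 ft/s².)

V₁ = q/y₁ = 124/2.80 = 44.3 ft/s. Fr₁ = V₁/√(g·y₁) = 44.3/√(32.2×2.80) = 4.66.
Sequent-depth ratio: y₂/y₁ = ½[√(1 + 8Fr₁²) − 1] = ½[√175.0 − 1] = 6.11.
y₂ = 6.11 × 2.80 = 17.1 ft.
Tailwater y_tw = 13.0 ft: y_tw < y₂, so the jump is swept downstream.

y₂ = 17.1 ft; the jump is swept downstream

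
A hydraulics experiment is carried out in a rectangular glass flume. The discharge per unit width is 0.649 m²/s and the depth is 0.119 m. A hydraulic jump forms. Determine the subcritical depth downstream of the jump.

V₁ = q/y₁ = 0.649/0.119 = 5.45 m/s. Fr₁ = V₁/√(g·y₁) = 5.45/√(9.81×0.119) = 5.05.
From the momentum equation for a rectangular channel, y₂/y₁ = ½[√(1 + 8Fr₁²) − 1] = ½[√204.8 − 1] = 6.66.
y₂ = 6.66 × 0.119 = 0.792 m.

y₂ = 0.792 m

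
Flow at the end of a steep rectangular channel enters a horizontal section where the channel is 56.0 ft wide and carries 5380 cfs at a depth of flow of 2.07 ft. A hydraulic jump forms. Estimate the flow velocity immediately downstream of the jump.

V₂ = 6.14 ft/s

q = Q/b = 5380/56.0 = 96.1 ft²/s; V₁ = q/y₁ = 46.4 ft/s. Fr₁ = V₁/√(g·y₁) = 5.68.
From the momentum equation for a rectangular channel, y₂/y₁ = ½[√(1 + 8Fr₁²) − 1] = ½[√259.5 − 1] = 7.55.
y₂ = 7.55 × 2.07 = 15.6 ft.
V₂ = q/y₂ = 96.1/15.6 = 6.14 ft/s.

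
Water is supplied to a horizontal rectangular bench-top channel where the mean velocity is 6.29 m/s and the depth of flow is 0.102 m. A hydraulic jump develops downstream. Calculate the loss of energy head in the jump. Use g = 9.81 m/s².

ΔE = 1.23 m

Fr₁ = V₁/√(g·y₁) = 6.29/√(9.81×0.102) = 6.29.
Bélanger equation: y₂/y₁ = ½[√(1 + 8Fr₁²) − 1] = ½[√317.3 − 1] = 8.41.
y₂ = 8.41 × 0.102 = 0.857 m.
q = V₁·y₁ = 6.29 × 0.102 = 0.642 m²/s. V₂ = q/y₂ = 0.642/0.857 = 0.748 m/s. E₁ = y₁ + V₁²/2g = 2.12 m; E₂ = y₂ + V₂²/2g = 0.886 m. ΔE = E₁ − E₂ = 1.23 m.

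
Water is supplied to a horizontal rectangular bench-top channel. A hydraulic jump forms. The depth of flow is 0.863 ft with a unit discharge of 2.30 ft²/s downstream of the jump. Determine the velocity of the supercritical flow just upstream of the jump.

V₁ = 7.16 ft/s

V₂ = q/y₂ = 2.30/0.863 = 2.67 ft/s; Fr₂ = V₂/√(g·y₂) = 0.506.
Applying the sequent-depth relation in reverse, y₁/y₂ = ½[√(1 + 8Fr₂²) − 1] = ½[√3.045 − 1] = 0.372.
y₁ = 0.372 × 0.863 = 0.321 ft.
V₁ = q/y₁ = 2.30/0.321 = 7.16 ft/s.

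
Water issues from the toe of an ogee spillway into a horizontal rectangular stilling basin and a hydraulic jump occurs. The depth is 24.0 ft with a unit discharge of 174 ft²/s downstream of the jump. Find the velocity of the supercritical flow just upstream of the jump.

V₂ = q/y₂ = 174/24.0 = 7.25 ft/s; Fr₂ = V₂/√(g·y₂) = 0.261.
From the momentum equation (using Fr₂), y₁/y₂ = ½[√(1 + 8Fr₂²) − 1] = ½[√1.544 − 1] = 0.121.
y₁ = 0.121 × 24.0 = 2.91 ft.
V₁ = q/y₁ = 174/2.91 = 59.8 ft/s.

V₁ = 59.8 ft/s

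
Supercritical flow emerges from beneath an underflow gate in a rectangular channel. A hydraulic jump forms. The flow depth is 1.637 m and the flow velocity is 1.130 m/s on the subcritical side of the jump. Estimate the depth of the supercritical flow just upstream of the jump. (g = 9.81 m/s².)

y₁ = 0.2284 m

Fr₂ = V₂/√(g·y₂) = 1.130/√(9.81×1.637) = 0.2820.
From the momentum equation (using Fr₂), y₁/y₂ = ½[√(1 + 8Fr₂²) − 1] = ½[√1.6361 − 1] = 0.1396.
y₁ = 0.1396 × 1.637 = 0.2284 m.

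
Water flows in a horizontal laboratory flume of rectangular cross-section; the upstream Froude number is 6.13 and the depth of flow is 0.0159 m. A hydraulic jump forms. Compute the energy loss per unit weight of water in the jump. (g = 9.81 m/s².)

ΔE = 0.180 m

Fr₁ = 6.13 (given).
By Bélanger, y₂/y₁ = ½[√(1 + 8Fr₁²) − 1] = ½[√301.6 − 1] = 8.18.
y₂ = 8.18 × 0.0159 = 0.130 m.
V₁ = Fr₁·√(g·y₁) = 6.13×√(9.81×0.0159) = 2.42 m/s; q = V₁·y₁ = 0.0385 m²/s. V₂ = q/y₂ = 0.0385/0.130 = 0.296 m/s. E₁ = y₁ + V₁²/2g = 0.315 m; E₂ = y₂ + V₂²/2g = 0.135 m. ΔE = E₁ − E₂ = 0.180 m.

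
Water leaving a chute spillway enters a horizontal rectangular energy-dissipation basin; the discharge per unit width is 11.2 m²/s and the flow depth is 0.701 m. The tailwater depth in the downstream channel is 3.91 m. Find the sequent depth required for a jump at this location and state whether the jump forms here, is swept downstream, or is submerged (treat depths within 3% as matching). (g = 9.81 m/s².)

V₁ = q/y₁ = 11.2/0.701 = 16.0 m/s. Fr₁ = V₁/√(g·y₁) = 16.0/√(9.81×0.701) = 6.09.
From the momentum equation for a rectangular channel, y₂/y₁ = ½[√(1 + 8Fr₁²) − 1] = ½[√298.0 − 1] = 8.13.
y₂ = 8.13 × 0.701 = 5.70 m.
Tailwater y_tw = 3.91 m: y_tw < y₂, so the jump is swept downstream.

y₂ = 5.70 m; the jump is swept downstream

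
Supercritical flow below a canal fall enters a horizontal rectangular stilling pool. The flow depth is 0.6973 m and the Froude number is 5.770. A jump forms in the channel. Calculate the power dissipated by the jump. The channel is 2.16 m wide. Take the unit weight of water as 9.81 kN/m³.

P = 1506 kW

Fr₁ = 5.770 (given).
By Bélanger, y₂/y₁ = ½[√(1 + 8Fr₁²) − 1] = ½[√267.34 − 1] = 7.675.
y₂ = 7.675 × 0.6973 = 5.352 m.
Head loss: ΔE = (y₂ − y₁)³/(4y₁y₂) = (5.352 − 0.6973)³/(4×0.6973×5.352) = 100.8/14.93 = 6.756 m.
V₁ = Fr₁·√(g·y₁) = 5.770×√(9.81×0.6973) = 15.09 m/s; q = V₁·y₁ = 10.52 m²/s. Q = q·b = 10.52 × 2.16 = 22.73 m³/s. P = γ·Q·ΔE = 9.81 × 22.73 × 6.756 = 1506 kW.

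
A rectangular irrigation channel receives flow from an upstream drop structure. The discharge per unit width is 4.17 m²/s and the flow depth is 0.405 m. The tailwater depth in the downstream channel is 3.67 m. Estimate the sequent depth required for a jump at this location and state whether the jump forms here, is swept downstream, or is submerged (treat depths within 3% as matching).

V₁ = q/y₁ = 4.17/0.405 = 10.3 m/s. Fr₁ = V₁/√(g·y₁) = 10.3/√(9.81×0.405) = 5.17.
Bélanger equation: y₂/y₁ = ½[√(1 + 8Fr₁²) − 1] = ½[√214.5 − 1] = 6.82.
y₂ = 6.82 × 0.405 = 2.76 m.
Tailwater y_tw = 3.67 m: y_tw > y₂, so the jump is submerged.

y₂ = 2.76 m; the jump is submerged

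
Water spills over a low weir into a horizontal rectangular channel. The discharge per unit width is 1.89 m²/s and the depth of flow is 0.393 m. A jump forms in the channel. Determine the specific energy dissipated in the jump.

V₁ = q/y₁ = 1.89/0.393 = 4.81 m/s. Fr₁ = V₁/√(g·y₁) = 4.81/√(9.81×0.393) = 2.45.
Conjugate-depth relation: y₂/y₁ = ½[√(1 + 8Fr₁²) − 1] = ½[√48.99 − 1] = 3.00.
y₂ = 3.00 × 0.393 = 1.18 m.
Head loss: ΔE = (y₂ − y₁)³/(4y₁y₂) = (1.18 − 0.393)³/(4×0.393×1.18) = 0.485/1.85 = 0.262 m.

ΔE = 0.262 m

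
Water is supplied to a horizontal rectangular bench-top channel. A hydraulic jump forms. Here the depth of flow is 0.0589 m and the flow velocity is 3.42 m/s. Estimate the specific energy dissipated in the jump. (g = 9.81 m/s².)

Fr₁ = V₁/√(g·y₁) = 3.42/√(9.81×0.0589) = 4.50.
Bélanger equation: y₂/y₁ = ½[√(1 + 8Fr₁²) − 1] = ½[√162.9 − 1] = 5.88.
y₂ = 5.88 × 0.0589 = 0.346 m.
Head loss: ΔE = (y₂ − y₁)³/(4y₁y₂) = (0.346 − 0.0589)³/(4×0.0589×0.346) = 0.0238/0.0816 = 0.291 m.

ΔE = 0.291 m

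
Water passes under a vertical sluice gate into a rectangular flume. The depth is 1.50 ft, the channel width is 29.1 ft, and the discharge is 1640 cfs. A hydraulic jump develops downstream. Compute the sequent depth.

q = Q/b = 1640/29.1 = 56.4 ft²/s; V₁ = q/y₁ = 37.6 ft/s. Fr₁ = V₁/√(g·y₁) = 5.41.
Conjugate-depth relation: y₂/y₁ = ½[√(1 + 8Fr₁²) − 1] = ½[√234.8 − 1] = 7.16.
y₂ = 7.16 × 1.50 = 10.7 ft.

y₂ = 10.7 ft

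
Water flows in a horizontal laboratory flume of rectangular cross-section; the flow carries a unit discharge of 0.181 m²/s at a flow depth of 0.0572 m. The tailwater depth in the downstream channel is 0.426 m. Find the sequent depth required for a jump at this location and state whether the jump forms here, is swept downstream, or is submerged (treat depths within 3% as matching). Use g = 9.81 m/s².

y₂ = 0.314 m; the jump is submerged

V₁ = q/y₁ = 0.181/0.0572 = 3.16 m/s. Fr₁ = V₁/√(g·y₁) = 3.16/√(9.81×0.0572) = 4.22.
Bélanger equation: y₂/y₁ = ½[√(1 + 8Fr₁²) − 1] = ½[√143.8 − 1] = 5.49.
y₂ = 5.49 × 0.0572 = 0.314 m.
Tailwater y_tw = 0.426 m: y_tw > y₂, so the jump is submerged.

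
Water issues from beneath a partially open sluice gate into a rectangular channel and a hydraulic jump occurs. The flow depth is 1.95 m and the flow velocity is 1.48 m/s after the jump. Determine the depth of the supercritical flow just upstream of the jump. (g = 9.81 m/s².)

Fr₂ = V₂/√(g·y₂) = 1.48/√(9.81×1.95) = 0.338.
Since the conjugate-depth ratio holds either way, y₁/y₂ = ½[√(1 + 8Fr₂²) − 1] = ½[√1.916 − 1] = 0.192.
y₁ = 0.192 × 1.95 = 0.375 m.

y₁ = 0.375 m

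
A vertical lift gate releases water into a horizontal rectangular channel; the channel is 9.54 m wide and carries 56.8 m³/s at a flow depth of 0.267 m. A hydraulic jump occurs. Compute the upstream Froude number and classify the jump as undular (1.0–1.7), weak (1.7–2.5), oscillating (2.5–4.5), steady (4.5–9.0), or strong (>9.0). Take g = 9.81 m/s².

Fr₁ = 13.8; strong jump

q = Q/b = 56.8/9.54 = 5.95 m²/s; V₁ = q/y₁ = 22.3 m/s. Fr₁ = V₁/√(g·y₁) = 13.8.
Fr₁ = 13.8 lies in the strong range.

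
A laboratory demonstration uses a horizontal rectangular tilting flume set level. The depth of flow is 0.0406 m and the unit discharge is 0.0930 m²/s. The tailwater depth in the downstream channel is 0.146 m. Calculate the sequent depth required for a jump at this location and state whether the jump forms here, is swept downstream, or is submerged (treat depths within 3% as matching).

V₁ = q/y₁ = 0.0930/0.0406 = 2.29 m/s. Fr₁ = V₁/√(g·y₁) = 2.29/√(9.81×0.0406) = 3.63.
Conjugate-depth relation: y₂/y₁ = ½[√(1 + 8Fr₁²) − 1] = ½[√106.4 − 1] = 4.66.
y₂ = 4.66 × 0.0406 = 0.189 m.
Tailwater y_tw = 0.146 m: y_tw < y₂, so the jump is swept downstream.

y₂ = 0.189 m; the jump is swept downstream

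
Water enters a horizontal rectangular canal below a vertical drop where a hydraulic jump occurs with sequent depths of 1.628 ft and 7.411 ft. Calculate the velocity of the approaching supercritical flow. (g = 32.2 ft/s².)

For a rectangular channel the momentum equation gives q² = ½·g·y₁·y₂·(y₁ + y₂) = ½×32.2×1.628×7.411×9.039 = 1756.
q = √1756 = 41.90 ft²/s.
V₁ = q/y₁ = 41.90/1.628 = 25.74 ft/s.

V₁ = 25.74 ft/s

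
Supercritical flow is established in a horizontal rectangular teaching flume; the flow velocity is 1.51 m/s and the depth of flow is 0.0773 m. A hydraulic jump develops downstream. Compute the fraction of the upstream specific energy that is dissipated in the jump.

Fr₁ = V₁/√(g·y₁) = 1.51/√(9.81×0.0773) = 1.73.
Sequent-depth ratio: y₂/y₁ = ½[√(1 + 8Fr₁²) − 1] = ½[√25.05 − 1] = 2.00.
y₂ = 2.00 × 0.0773 = 0.155 m.
E₁ = y₁ + V₁²/2g = 0.194 m. ΔE = (y₂ − y₁)³/(4y₁y₂) = 0.00973 m. ΔE/E₁ = 0.00973/0.194 = 0.0503.

ΔE/E₁ = 0.0503 (5.03%)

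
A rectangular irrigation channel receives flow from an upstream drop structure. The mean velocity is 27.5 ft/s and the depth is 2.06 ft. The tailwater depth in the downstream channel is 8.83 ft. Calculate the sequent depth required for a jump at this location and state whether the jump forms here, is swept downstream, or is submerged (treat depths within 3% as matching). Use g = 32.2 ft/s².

y₂ = 8.86 ft; the jump forms here

Fr₁ = V₁/√(g·y₁) = 27.5/√(32.2×2.06) = 3.38.
Bélanger equation: y₂/y₁ = ½[√(1 + 8Fr₁²) − 1] = ½[√92.21 − 1] = 4.30.
y₂ = 4.30 × 2.06 = 8.86 ft.
Tailwater y_tw = 8.83 ft: y_tw ≈ y₂, so the jump forms here.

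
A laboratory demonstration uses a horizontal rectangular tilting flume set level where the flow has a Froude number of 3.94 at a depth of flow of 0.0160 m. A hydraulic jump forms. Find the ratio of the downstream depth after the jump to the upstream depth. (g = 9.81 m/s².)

Fr₁ = 3.94 (given).
From the momentum equation for a rectangular channel, y₂/y₁ = ½[√(1 + 8Fr₁²) − 1] = ½[√125.2 − 1] = 5.09.

y₂/y₁ = 5.09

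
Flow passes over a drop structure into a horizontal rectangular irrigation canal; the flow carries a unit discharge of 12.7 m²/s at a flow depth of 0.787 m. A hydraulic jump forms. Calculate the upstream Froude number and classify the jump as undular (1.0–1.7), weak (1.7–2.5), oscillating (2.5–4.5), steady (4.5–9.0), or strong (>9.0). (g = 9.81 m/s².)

Fr₁ = 5.81; steady jump

V₁ = q/y₁ = 12.7/0.787 = 16.1 m/s. Fr₁ = V₁/√(g·y₁) = 16.1/√(9.81×0.787) = 5.81.
Fr₁ = 5.81 lies in the steady range.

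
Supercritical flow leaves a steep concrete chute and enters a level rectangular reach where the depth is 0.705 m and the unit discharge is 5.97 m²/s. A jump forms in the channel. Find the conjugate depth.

V₁ = q/y₁ = 5.97/0.705 = 8.47 m/s. Fr₁ = V₁/√(g·y₁) = 8.47/√(9.81×0.705) = 3.22.
From the momentum equation for a rectangular channel, y₂/y₁ = ½[√(1 + 8Fr₁²) − 1] = ½[√83.95 − 1] = 4.08.
y₂ = 4.08 × 0.705 = 2.88 m.

y₂ = 2.88 m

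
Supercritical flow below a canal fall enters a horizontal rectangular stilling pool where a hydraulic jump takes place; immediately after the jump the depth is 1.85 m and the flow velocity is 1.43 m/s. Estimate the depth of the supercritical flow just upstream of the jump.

y₁ = 0.350 m

Fr₂ = V₂/√(g·y₂) = 1.43/√(9.81×1.85) = 0.336.
From the momentum equation (using Fr₂), y₁/y₂ = ½[√(1 + 8Fr₂²) − 1] = ½[√1.901 − 1] = 0.189.
y₁ = 0.189 × 1.85 = 0.350 m.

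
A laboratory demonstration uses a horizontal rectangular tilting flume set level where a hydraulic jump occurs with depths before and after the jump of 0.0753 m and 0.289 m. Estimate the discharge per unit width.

For a rectangular channel the momentum equation gives q² = ½·g·y₁·y₂·(y₁ + y₂) = ½×9.81×0.0753×0.289×0.364 = 0.0389.
q = √0.0389 = 0.197 m²/s.

q = 0.197 m²/s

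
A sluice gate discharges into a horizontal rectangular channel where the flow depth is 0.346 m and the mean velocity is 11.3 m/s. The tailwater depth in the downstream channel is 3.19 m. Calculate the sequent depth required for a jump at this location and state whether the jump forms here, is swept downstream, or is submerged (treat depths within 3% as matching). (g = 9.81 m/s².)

Fr₁ = V₁/√(g·y₁) = 11.3/√(9.81×0.346) = 6.13.
Bélanger equation: y₂/y₁ = ½[√(1 + 8Fr₁²) − 1] = ½[√302.0 − 1] = 8.19.
y₂ = 8.19 × 0.346 = 2.83 m.
Tailwater y_tw = 3.19 m: y_tw > y₂, so the jump is submerged.

y₂ = 2.83 m; the jump is submerged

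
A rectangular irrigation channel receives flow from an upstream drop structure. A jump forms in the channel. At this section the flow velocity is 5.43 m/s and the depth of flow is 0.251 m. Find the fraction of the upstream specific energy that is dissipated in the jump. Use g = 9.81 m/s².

ΔE/E₁ = 0.324 (32.4%)

Fr₁ = V₁/√(g·y₁) = 5.43/√(9.81×0.251) = 3.46.
From the momentum equation for a rectangular channel, y₂/y₁ = ½[√(1 + 8Fr₁²) − 1] = ½[√96.80 − 1] = 4.42.
y₂ = 4.42 × 0.251 = 1.11 m.
E₁ = y₁ + V₁²/2g = 1.75 m. ΔE = (y₂ − y₁)³/(4y₁y₂) = 0.568 m. ΔE/E₁ = 0.568/1.75 = 0.324.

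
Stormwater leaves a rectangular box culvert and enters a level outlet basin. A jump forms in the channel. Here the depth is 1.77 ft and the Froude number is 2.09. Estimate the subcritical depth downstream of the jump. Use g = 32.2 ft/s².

y₂ = 4.42 ft

Fr₁ = 2.09 (given).
Bélanger equation: y₂/y₁ = ½[√(1 + 8Fr₁²) − 1] = ½[√35.94 − 1] = 2.50.
y₂ = 2.50 × 1.77 = 4.42 ft.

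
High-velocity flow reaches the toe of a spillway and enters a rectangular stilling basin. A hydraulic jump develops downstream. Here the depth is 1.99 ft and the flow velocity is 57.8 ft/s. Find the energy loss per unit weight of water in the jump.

ΔE = 34.0 ft

Fr₁ = V₁/√(g·y₁) = 57.8/√(32.2×1.99) = 7.22.
By Bélanger, y₂/y₁ = ½[√(1 + 8Fr₁²) − 1] = ½[√418.1 − 1] = 9.72.
y₂ = 9.72 × 1.99 = 19.4 ft.
q = V₁·y₁ = 57.8 × 1.99 = 115 ft²/s. V₂ = q/y₂ = 115/19.4 = 5.94 ft/s. E₁ = y₁ + V₁²/2g = 53.9 ft; E₂ = y₂ + V₂²/2g = 19.9 ft. ΔE = E₁ − E₂ = 34.0 ft.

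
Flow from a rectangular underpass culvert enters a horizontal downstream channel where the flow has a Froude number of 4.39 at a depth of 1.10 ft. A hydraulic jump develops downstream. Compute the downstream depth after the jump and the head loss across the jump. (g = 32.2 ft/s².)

Fr₁ = 4.39 (given).
By Bélanger, y₂/y₁ = ½[√(1 + 8Fr₁²) − 1] = ½[√155.2 − 1] = 5.73.
y₂ = 5.73 × 1.10 = 6.30 ft.
V₁ = Fr₁·√(g·y₁) = 4.39×√(32.2×1.10) = 26.1 ft/s; q = V₁·y₁ = 28.7 ft²/s. V₂ = q/y₂ = 28.7/6.30 = 4.56 ft/s. E₁ = y₁ + V₁²/2g = 11.7 ft; E₂ = y₂ + V₂²/2g = 6.62 ft. ΔE = E₁ − E₂ = 5.08 ft.

y₂ = 6.30 ft; ΔE = 5.08 ft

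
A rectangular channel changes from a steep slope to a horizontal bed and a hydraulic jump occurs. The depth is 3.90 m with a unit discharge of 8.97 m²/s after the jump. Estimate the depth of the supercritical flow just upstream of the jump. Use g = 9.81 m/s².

y₁ = 0.880 m

V₂ = q/y₂ = 8.97/3.90 = 2.30 m/s; Fr₂ = V₂/√(g·y₂) = 0.372.
Applying the sequent-depth relation in reverse, y₁/y₂ = ½[√(1 + 8Fr₂²) − 1] = ½[√2.106 − 1] = 0.226.
y₁ = 0.226 × 3.90 = 0.880 m.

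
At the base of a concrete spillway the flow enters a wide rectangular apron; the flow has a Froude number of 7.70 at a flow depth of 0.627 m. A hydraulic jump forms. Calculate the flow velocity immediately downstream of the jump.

Fr₁ = 7.70 (given).
Conjugate-depth relation: y₂/y₁ = ½[√(1 + 8Fr₁²) − 1] = ½[√475.3 − 1] = 10.4.
y₂ = 10.4 × 0.627 = 6.52 m.
V₁ = Fr₁·√(g·y₁) = 7.70×√(9.81×0.627) = 19.1 m/s; q = V₁·y₁ = 12.0 m²/s.
V₂ = q/y₂ = 12.0/6.52 = 1.84 m/s.

V₂ = 1.84 m/s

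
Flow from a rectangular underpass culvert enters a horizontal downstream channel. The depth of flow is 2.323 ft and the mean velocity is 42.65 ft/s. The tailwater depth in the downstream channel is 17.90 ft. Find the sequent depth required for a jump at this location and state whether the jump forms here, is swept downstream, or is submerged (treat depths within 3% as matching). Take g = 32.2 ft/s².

y₂ = 15.08 ft; the jump is submerged

Fr₁ = V₁/√(g·y₁) = 42.65/√(32.2×2.323) = 4.931.
From the momentum equation for a rectangular channel, y₂/y₁ = ½[√(1 + 8Fr₁²) − 1] = ½[√195.55 − 1] = 6.492.
y₂ = 6.492 × 2.323 = 15.08 ft.
Tailwater y_tw = 17.90 ft: y_tw > y₂, so the jump is submerged.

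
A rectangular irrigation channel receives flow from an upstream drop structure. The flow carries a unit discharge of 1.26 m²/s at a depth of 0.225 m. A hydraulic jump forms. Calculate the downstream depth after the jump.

y₂ = 1.09 m

V₁ = q/y₁ = 1.26/0.225 = 5.60 m/s. Fr₁ = V₁/√(g·y₁) = 5.60/√(9.81×0.225) = 3.77.
Bélanger equation: y₂/y₁ = ½[√(1 + 8Fr₁²) − 1] = ½[√114.7 − 1] = 4.85.
y₂ = 4.85 × 0.225 = 1.09 m.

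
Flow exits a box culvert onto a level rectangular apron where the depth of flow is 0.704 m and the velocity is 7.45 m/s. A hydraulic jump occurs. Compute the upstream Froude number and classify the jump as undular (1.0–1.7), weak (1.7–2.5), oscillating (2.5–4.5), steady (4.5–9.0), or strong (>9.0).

Fr₁ = V₁/√(g·y₁) = 7.45/√(9.81×0.704) = 2.83.
Fr₁ = 2.83 lies in the oscillating range.

Fr₁ = 2.83; oscillating jump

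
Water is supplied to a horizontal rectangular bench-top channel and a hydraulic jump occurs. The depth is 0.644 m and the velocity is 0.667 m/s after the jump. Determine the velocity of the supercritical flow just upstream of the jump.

Fr₂ = V₂/√(g·y₂) = 0.667/√(9.81×0.644) = 0.265.
Since the conjugate-depth ratio holds either way, y₁/y₂ = ½[√(1 + 8Fr₂²) − 1] = ½[√1.563 − 1] = 0.125.
y₁ = 0.125 × 0.644 = 0.0806 m.
V₁ = q/y₁ = 0.430/0.0806 = 5.33 m/s.

V₁ = 5.33 m/s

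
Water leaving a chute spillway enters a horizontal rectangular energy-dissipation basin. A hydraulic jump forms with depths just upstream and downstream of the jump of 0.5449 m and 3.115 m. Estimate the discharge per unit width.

q = 5.520 m²/s

For a rectangular channel the momentum equation gives q² = ½·g·y₁·y₂·(y₁ + y₂) = ½×9.81×0.5449×3.115×3.660 = 30.47.
q = √30.47 = 5.520 m²/s.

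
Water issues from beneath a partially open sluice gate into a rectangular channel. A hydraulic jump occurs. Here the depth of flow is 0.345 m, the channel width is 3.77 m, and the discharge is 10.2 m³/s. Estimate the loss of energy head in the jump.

ΔE = 1.46 m

q = Q/b = 10.2/3.77 = 2.71 m²/s; V₁ = q/y₁ = 7.84 m/s. Fr₁ = V₁/√(g·y₁) = 4.26.
Sequent-depth ratio: y₂/y₁ = ½[√(1 + 8Fr₁²) − 1] = ½[√146.4 − 1] = 5.55.
y₂ = 5.55 × 0.345 = 1.91 m.
Head loss: ΔE = (y₂ − y₁)³/(4y₁y₂) = (1.91 − 0.345)³/(4×0.345×1.91) = 3.87/2.64 = 1.46 m.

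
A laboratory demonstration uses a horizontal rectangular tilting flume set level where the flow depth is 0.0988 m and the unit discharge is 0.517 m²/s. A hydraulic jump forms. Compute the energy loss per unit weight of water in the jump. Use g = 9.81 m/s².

V₁ = q/y₁ = 0.517/0.0988 = 5.23 m/s. Fr₁ = V₁/√(g·y₁) = 5.23/√(9.81×0.0988) = 5.32.
From the momentum equation for a rectangular channel, y₂/y₁ = ½[√(1 + 8Fr₁²) − 1] = ½[√227.0 − 1] = 7.03.
y₂ = 7.03 × 0.0988 = 0.695 m.
V₂ = q/y₂ = 0.517/0.695 = 0.744 m/s. E₁ = y₁ + V₁²/2g = 1.49 m; E₂ = y₂ + V₂²/2g = 0.723 m. ΔE = E₁ − E₂ = 0.771 m.

ΔE = 0.771 m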